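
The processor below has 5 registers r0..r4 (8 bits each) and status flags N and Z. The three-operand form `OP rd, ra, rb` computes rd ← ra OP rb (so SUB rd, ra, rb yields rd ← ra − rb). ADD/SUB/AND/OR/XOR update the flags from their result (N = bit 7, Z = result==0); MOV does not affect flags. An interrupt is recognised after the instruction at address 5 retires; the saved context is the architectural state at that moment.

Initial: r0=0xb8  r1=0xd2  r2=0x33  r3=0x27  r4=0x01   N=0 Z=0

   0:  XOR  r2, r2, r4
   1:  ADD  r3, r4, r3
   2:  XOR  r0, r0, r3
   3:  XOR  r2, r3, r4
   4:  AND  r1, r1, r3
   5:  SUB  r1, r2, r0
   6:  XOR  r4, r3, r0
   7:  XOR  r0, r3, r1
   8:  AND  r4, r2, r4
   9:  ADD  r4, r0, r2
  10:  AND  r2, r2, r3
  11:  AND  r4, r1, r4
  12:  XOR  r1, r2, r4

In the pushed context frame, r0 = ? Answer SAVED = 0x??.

SAVED = 0x90

after  0: r0=0xb8 r1=0xd2 r2=0x32 r3=0x27 r4=0x01  N=0 Z=0
after  1: r0=0xb8 r1=0xd2 r2=0x32 r3=0x28 r4=0x01  N=0 Z=0
after  2: r0=0x90 r1=0xd2 r2=0x32 r3=0x28 r4=0x01  N=1 Z=0
after  3: r0=0x90 r1=0xd2 r2=0x29 r3=0x28 r4=0x01  N=0 Z=0
after  4: r0=0x90 r1=0x00 r2=0x29 r3=0x28 r4=0x01  N=0 Z=1
after  5: r0=0x90 r1=0x99 r2=0x29 r3=0x28 r4=0x01  N=1 Z=0
-- IRQ taken; context saved, return-PC = 6 --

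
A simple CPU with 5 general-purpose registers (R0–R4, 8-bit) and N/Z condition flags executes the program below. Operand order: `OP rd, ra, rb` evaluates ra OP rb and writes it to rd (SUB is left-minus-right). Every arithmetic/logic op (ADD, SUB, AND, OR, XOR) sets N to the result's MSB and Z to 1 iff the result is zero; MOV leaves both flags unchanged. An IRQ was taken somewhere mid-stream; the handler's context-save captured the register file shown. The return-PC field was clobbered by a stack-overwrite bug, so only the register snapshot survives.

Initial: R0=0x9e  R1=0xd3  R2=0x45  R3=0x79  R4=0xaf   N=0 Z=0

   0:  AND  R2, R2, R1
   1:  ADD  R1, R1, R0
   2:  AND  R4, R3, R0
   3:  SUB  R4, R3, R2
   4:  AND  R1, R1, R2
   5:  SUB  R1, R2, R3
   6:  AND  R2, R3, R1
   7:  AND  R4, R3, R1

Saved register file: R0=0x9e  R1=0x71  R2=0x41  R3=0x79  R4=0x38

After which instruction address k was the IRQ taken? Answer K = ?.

K = 3

after  0: R0=0x9e R1=0xd3 R2=0x41 R3=0x79 R4=0xaf  N=0 Z=0
after  1: R0=0x9e R1=0x71 R2=0x41 R3=0x79 R4=0xaf  N=0 Z=0
after  2: R0=0x9e R1=0x71 R2=0x41 R3=0x79 R4=0x18  N=0 Z=0
after  3: R0=0x9e R1=0x71 R2=0x41 R3=0x79 R4=0x38  N=0 Z=0
-- IRQ taken; context saved, return-PC = 4 --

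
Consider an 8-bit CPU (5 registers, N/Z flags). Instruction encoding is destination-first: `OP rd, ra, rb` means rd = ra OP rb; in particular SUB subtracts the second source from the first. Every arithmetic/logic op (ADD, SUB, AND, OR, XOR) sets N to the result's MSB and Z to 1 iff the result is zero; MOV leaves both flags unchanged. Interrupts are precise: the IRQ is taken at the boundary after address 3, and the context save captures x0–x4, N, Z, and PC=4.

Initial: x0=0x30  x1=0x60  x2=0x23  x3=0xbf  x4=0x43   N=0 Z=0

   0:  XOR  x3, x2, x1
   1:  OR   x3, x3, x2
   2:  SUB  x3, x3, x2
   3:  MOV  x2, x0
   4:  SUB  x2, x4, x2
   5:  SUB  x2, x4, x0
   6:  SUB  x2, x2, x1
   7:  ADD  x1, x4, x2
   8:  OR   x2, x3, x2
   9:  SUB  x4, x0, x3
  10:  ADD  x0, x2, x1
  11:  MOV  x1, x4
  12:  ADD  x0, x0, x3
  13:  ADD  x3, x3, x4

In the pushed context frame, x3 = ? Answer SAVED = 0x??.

SAVED = 0x40

after  0: x0=0x30 x1=0x60 x2=0x23 x3=0x43 x4=0x43  N=0 Z=0
after  1: x0=0x30 x1=0x60 x2=0x23 x3=0x63 x4=0x43  N=0 Z=0
after  2: x0=0x30 x1=0x60 x2=0x23 x3=0x40 x4=0x43  N=0 Z=0
after  3: x0=0x30 x1=0x60 x2=0x30 x3=0x40 x4=0x43  N=0 Z=0
-- IRQ taken; context saved, return-PC = 4 --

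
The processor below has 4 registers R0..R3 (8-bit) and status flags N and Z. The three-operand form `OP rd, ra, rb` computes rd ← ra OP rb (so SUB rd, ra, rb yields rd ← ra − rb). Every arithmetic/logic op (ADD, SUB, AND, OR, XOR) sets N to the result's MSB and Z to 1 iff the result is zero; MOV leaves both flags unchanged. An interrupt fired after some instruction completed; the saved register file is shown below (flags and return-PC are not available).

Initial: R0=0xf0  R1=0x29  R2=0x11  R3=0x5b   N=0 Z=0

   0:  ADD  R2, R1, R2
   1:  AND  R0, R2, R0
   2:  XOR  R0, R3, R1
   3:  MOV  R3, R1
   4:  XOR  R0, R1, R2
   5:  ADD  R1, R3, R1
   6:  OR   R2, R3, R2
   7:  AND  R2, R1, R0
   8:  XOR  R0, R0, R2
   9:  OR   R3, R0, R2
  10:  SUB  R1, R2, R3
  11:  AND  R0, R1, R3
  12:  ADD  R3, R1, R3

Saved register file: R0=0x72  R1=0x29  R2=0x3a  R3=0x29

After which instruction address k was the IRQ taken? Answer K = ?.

K = 3

after  0: R0=0xf0 R1=0x29 R2=0x3a R3=0x5b  N=0 Z=0
after  1: R0=0x30 R1=0x29 R2=0x3a R3=0x5b  N=0 Z=0
after  2: R0=0x72 R1=0x29 R2=0x3a R3=0x5b  N=0 Z=0
after  3: R0=0x72 R1=0x29 R2=0x3a R3=0x29  N=0 Z=0
-- IRQ taken; context saved, return-PC = 4 --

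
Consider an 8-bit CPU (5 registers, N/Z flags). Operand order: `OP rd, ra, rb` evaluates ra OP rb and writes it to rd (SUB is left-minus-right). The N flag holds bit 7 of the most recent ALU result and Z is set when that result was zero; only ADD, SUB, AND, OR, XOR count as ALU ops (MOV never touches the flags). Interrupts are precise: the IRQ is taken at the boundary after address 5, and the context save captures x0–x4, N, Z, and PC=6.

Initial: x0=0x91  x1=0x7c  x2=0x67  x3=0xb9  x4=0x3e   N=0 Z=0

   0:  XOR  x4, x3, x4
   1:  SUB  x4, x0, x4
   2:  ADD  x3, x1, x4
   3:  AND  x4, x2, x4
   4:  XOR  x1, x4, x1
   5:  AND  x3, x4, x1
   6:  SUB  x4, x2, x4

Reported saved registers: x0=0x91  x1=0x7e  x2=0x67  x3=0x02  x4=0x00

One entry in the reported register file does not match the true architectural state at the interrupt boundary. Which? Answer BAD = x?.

BAD = x4

after  0: x0=0x91 x1=0x7c x2=0x67 x3=0xb9 x4=0x87  N=1 Z=0
after  1: x0=0x91 x1=0x7c x2=0x67 x3=0xb9 x4=0x0a  N=0 Z=0
after  2: x0=0x91 x1=0x7c x2=0x67 x3=0x86 x4=0x0a  N=1 Z=0
after  3: x0=0x91 x1=0x7c x2=0x67 x3=0x86 x4=0x02  N=0 Z=0
after  4: x0=0x91 x1=0x7e x2=0x67 x3=0x86 x4=0x02  N=0 Z=0
after  5: x0=0x91 x1=0x7e x2=0x67 x3=0x02 x4=0x02  N=0 Z=0
-- IRQ taken; context saved, return-PC = 6 --
mismatch: x4: reported 0x00 vs actual 0x02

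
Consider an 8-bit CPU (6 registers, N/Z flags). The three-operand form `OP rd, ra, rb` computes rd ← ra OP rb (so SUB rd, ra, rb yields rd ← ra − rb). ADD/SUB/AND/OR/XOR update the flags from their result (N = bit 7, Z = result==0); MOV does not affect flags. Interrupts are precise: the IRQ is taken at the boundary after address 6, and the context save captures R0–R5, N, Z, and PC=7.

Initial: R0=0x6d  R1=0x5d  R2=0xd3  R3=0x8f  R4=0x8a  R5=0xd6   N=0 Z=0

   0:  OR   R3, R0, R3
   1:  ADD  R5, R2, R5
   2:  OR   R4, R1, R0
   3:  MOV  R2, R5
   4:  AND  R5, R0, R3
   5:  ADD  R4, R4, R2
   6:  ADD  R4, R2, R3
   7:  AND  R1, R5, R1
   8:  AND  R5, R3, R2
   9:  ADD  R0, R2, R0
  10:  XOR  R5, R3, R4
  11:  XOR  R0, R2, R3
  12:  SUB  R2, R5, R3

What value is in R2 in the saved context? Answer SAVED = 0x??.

after  0: R0=0x6d R1=0x5d R2=0xd3 R3=0xef R4=0x8a R5=0xd6  N=1 Z=0
after  1: R0=0x6d R1=0x5d R2=0xd3 R3=0xef R4=0x8a R5=0xa9  N=1 Z=0
after  2: R0=0x6d R1=0x5d R2=0xd3 R3=0xef R4=0x7d R5=0xa9  N=0 Z=0
after  3: R0=0x6d R1=0x5d R2=0xa9 R3=0xef R4=0x7d R5=0xa9  N=0 Z=0
after  4: R0=0x6d R1=0x5d R2=0xa9 R3=0xef R4=0x7d R5=0x6d  N=0 Z=0
after  5: R0=0x6d R1=0x5d R2=0xa9 R3=0xef R4=0x26 R5=0x6d  N=0 Z=0
after  6: R0=0x6d R1=0x5d R2=0xa9 R3=0xef R4=0x98 R5=0x6d  N=1 Z=0
-- IRQ taken; context saved, return-PC = 7 --

SAVED = 0xa9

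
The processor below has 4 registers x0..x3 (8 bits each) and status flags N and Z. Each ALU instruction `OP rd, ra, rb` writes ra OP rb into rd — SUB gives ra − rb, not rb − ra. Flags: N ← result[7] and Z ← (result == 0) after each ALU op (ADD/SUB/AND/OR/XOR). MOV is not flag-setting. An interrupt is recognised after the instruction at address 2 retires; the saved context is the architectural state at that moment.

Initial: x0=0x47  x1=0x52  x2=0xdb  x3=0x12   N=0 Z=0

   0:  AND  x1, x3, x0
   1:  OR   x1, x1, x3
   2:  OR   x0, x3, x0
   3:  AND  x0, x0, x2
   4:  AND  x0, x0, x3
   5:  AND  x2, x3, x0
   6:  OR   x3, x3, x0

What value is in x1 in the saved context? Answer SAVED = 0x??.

after  0: x0=0x47 x1=0x02 x2=0xdb x3=0x12  N=0 Z=0
after  1: x0=0x47 x1=0x12 x2=0xdb x3=0x12  N=0 Z=0
after  2: x0=0x57 x1=0x12 x2=0xdb x3=0x12  N=0 Z=0
-- IRQ taken; context saved, return-PC = 3 --

SAVED = 0x12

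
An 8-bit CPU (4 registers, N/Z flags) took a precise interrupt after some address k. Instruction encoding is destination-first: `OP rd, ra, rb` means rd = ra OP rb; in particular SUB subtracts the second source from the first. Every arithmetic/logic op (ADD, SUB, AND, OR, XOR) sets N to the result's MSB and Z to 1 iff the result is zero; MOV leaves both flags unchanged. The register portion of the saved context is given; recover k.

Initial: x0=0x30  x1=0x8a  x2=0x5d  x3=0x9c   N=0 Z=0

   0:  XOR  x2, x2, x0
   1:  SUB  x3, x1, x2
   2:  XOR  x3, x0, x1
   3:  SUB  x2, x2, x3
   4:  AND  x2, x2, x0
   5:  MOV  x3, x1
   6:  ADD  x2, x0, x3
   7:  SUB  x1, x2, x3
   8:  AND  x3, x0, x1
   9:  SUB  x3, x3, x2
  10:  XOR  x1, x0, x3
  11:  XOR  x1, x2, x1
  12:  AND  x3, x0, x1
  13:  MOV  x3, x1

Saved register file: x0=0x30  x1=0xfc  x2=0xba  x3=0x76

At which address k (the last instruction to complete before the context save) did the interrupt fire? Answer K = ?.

after  0: x0=0x30 x1=0x8a x2=0x6d x3=0x9c  N=0 Z=0
after  1: x0=0x30 x1=0x8a x2=0x6d x3=0x1d  N=0 Z=0
after  2: x0=0x30 x1=0x8a x2=0x6d x3=0xba  N=1 Z=0
after  3: x0=0x30 x1=0x8a x2=0xb3 x3=0xba  N=1 Z=0
after  4: x0=0x30 x1=0x8a x2=0x30 x3=0xba  N=0 Z=0
after  5: x0=0x30 x1=0x8a x2=0x30 x3=0x8a  N=0 Z=0
after  6: x0=0x30 x1=0x8a x2=0xba x3=0x8a  N=1 Z=0
after  7: x0=0x30 x1=0x30 x2=0xba x3=0x8a  N=0 Z=0
after  8: x0=0x30 x1=0x30 x2=0xba x3=0x30  N=0 Z=0
after  9: x0=0x30 x1=0x30 x2=0xba x3=0x76  N=0 Z=0
after 10: x0=0x30 x1=0x46 x2=0xba x3=0x76  N=0 Z=0
after 11: x0=0x30 x1=0xfc x2=0xba x3=0x76  N=1 Z=0
-- IRQ taken; context saved, return-PC = 12 --

K = 11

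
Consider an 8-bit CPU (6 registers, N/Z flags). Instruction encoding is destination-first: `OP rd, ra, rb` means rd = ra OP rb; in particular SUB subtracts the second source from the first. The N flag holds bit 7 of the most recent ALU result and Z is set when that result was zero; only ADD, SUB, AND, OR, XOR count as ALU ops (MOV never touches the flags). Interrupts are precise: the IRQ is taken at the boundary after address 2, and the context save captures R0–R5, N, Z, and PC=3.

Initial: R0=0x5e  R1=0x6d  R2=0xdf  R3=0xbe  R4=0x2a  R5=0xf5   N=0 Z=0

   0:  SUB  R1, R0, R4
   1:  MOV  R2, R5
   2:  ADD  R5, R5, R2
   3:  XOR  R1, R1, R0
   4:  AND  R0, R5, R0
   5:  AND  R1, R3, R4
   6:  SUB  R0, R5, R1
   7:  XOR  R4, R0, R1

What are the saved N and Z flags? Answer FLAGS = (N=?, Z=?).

FLAGS = (N=1, Z=0)

after  0: R0=0x5e R1=0x34 R2=0xdf R3=0xbe R4=0x2a R5=0xf5  N=0 Z=0
after  1: R0=0x5e R1=0x34 R2=0xf5 R3=0xbe R4=0x2a R5=0xf5  N=0 Z=0
after  2: R0=0x5e R1=0x34 R2=0xf5 R3=0xbe R4=0x2a R5=0xea  N=1 Z=0
-- IRQ taken; context saved, return-PC = 3 --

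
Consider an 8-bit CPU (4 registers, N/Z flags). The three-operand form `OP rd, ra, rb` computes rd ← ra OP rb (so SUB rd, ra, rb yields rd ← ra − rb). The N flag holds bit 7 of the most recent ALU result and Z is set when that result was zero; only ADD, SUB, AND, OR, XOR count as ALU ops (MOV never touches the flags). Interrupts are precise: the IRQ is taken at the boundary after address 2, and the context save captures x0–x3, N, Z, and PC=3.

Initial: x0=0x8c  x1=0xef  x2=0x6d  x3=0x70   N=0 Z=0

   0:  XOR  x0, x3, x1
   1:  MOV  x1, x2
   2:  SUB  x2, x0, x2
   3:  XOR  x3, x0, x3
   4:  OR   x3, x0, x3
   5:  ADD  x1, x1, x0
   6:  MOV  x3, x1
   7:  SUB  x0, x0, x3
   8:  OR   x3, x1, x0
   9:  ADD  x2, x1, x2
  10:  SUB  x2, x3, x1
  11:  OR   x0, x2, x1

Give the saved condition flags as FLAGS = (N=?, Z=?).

FLAGS = (N=0, Z=0)

after  0: x0=0x9f x1=0xef x2=0x6d x3=0x70  N=1 Z=0
after  1: x0=0x9f x1=0x6d x2=0x6d x3=0x70  N=1 Z=0
after  2: x0=0x9f x1=0x6d x2=0x32 x3=0x70  N=0 Z=0
-- IRQ taken; context saved, return-PC = 3 --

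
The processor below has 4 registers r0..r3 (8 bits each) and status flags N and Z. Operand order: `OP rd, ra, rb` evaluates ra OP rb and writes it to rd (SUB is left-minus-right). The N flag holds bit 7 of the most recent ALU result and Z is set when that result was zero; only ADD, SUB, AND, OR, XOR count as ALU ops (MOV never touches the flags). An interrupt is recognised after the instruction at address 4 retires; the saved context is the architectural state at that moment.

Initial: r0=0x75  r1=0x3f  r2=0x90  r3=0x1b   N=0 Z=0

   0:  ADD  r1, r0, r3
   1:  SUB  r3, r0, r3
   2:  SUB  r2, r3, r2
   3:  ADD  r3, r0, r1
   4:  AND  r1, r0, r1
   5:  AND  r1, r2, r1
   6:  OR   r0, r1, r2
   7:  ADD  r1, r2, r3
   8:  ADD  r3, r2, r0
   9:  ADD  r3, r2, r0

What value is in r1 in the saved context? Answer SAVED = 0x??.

SAVED = 0x10

after  0: r0=0x75 r1=0x90 r2=0x90 r3=0x1b  N=1 Z=0
after  1: r0=0x75 r1=0x90 r2=0x90 r3=0x5a  N=0 Z=0
after  2: r0=0x75 r1=0x90 r2=0xca r3=0x5a  N=1 Z=0
after  3: r0=0x75 r1=0x90 r2=0xca r3=0x05  N=0 Z=0
after  4: r0=0x75 r1=0x10 r2=0xca r3=0x05  N=0 Z=0
-- IRQ taken; context saved, return-PC = 5 --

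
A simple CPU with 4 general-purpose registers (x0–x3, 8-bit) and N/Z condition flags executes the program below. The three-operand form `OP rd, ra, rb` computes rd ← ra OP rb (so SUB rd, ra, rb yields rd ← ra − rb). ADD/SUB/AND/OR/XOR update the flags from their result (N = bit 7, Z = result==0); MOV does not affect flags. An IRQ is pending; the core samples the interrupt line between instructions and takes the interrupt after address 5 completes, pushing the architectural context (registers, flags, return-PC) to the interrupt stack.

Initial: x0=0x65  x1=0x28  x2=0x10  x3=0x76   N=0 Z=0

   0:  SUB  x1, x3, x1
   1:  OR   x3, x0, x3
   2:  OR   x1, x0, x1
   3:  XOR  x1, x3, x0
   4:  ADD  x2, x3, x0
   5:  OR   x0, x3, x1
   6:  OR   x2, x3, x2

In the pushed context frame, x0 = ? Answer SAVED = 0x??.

SAVED = 0x77

after  0: x0=0x65 x1=0x4e x2=0x10 x3=0x76  N=0 Z=0
after  1: x0=0x65 x1=0x4e x2=0x10 x3=0x77  N=0 Z=0
after  2: x0=0x65 x1=0x6f x2=0x10 x3=0x77  N=0 Z=0
after  3: x0=0x65 x1=0x12 x2=0x10 x3=0x77  N=0 Z=0
after  4: x0=0x65 x1=0x12 x2=0xdc x3=0x77  N=1 Z=0
after  5: x0=0x77 x1=0x12 x2=0xdc x3=0x77  N=0 Z=0
-- IRQ taken; context saved, return-PC = 6 --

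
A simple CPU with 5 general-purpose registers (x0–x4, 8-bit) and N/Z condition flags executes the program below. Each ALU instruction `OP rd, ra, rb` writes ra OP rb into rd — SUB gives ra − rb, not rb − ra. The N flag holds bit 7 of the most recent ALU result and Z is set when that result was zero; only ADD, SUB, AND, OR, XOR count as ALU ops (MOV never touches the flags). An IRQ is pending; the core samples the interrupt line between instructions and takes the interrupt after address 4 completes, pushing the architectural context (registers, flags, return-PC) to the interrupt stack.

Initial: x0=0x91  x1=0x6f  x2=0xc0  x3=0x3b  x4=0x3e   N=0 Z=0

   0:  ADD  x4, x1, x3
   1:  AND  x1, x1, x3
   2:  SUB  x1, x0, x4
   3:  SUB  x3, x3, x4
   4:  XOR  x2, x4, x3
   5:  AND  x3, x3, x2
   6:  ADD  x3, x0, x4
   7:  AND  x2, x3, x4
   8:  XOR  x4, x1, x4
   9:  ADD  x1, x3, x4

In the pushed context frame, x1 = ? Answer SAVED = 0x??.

SAVED = 0xe7

after  0: x0=0x91 x1=0x6f x2=0xc0 x3=0x3b x4=0xaa  N=1 Z=0
after  1: x0=0x91 x1=0x2b x2=0xc0 x3=0x3b x4=0xaa  N=0 Z=0
after  2: x0=0x91 x1=0xe7 x2=0xc0 x3=0x3b x4=0xaa  N=1 Z=0
after  3: x0=0x91 x1=0xe7 x2=0xc0 x3=0x91 x4=0xaa  N=1 Z=0
after  4: x0=0x91 x1=0xe7 x2=0x3b x3=0x91 x4=0xaa  N=0 Z=0
-- IRQ taken; context saved, return-PC = 5 --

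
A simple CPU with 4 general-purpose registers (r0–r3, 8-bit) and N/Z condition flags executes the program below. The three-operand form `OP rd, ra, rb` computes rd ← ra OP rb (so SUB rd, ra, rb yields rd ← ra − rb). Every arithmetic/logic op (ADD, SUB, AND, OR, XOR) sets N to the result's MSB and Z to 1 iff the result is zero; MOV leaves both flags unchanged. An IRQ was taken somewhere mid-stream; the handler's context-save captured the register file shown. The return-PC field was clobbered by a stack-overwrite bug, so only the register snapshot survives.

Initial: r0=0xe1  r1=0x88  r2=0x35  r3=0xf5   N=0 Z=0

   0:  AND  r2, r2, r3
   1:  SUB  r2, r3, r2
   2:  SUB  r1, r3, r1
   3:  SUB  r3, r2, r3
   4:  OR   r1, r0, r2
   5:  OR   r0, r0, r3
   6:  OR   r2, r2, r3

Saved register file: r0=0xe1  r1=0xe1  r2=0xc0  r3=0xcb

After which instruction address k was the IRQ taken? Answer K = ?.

after  0: r0=0xe1 r1=0x88 r2=0x35 r3=0xf5  N=0 Z=0
after  1: r0=0xe1 r1=0x88 r2=0xc0 r3=0xf5  N=1 Z=0
after  2: r0=0xe1 r1=0x6d r2=0xc0 r3=0xf5  N=0 Z=0
after  3: r0=0xe1 r1=0x6d r2=0xc0 r3=0xcb  N=1 Z=0
after  4: r0=0xe1 r1=0xe1 r2=0xc0 r3=0xcb  N=1 Z=0
-- IRQ taken; context saved, return-PC = 5 --

K = 4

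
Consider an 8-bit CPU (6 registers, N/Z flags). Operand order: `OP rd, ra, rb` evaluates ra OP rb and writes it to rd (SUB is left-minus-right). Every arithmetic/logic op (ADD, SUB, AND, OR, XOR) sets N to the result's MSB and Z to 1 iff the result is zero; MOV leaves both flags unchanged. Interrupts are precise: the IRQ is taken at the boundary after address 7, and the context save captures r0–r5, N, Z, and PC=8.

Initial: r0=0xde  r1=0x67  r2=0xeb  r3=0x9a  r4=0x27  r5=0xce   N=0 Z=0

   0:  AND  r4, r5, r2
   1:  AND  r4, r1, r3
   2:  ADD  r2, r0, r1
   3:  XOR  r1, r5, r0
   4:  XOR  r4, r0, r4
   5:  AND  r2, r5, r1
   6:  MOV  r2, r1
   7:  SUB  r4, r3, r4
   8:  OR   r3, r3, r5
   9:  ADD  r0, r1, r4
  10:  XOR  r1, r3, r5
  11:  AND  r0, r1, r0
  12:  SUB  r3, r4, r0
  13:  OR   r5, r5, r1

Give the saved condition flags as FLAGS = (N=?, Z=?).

FLAGS = (N=1, Z=0)

after  0: r0=0xde r1=0x67 r2=0xeb r3=0x9a r4=0xca r5=0xce  N=1 Z=0
after  1: r0=0xde r1=0x67 r2=0xeb r3=0x9a r4=0x02 r5=0xce  N=0 Z=0
after  2: r0=0xde r1=0x67 r2=0x45 r3=0x9a r4=0x02 r5=0xce  N=0 Z=0
after  3: r0=0xde r1=0x10 r2=0x45 r3=0x9a r4=0x02 r5=0xce  N=0 Z=0
after  4: r0=0xde r1=0x10 r2=0x45 r3=0x9a r4=0xdc r5=0xce  N=1 Z=0
after  5: r0=0xde r1=0x10 r2=0x00 r3=0x9a r4=0xdc r5=0xce  N=0 Z=1
after  6: r0=0xde r1=0x10 r2=0x10 r3=0x9a r4=0xdc r5=0xce  N=0 Z=1
after  7: r0=0xde r1=0x10 r2=0x10 r3=0x9a r4=0xbe r5=0xce  N=1 Z=0
-- IRQ taken; context saved, return-PC = 8 --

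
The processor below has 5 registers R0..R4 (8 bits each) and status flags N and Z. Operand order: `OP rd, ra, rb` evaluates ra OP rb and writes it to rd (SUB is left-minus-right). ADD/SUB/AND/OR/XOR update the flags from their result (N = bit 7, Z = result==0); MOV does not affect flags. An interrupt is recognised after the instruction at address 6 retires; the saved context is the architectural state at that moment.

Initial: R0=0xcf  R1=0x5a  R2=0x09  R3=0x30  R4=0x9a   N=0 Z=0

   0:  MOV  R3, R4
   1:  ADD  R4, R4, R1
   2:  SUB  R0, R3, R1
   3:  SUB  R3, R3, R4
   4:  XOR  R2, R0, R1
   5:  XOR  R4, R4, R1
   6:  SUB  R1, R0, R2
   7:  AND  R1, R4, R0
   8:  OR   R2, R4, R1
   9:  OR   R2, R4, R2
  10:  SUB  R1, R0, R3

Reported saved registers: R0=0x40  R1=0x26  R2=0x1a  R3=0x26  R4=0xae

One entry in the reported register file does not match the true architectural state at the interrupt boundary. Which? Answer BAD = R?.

after  0: R0=0xcf R1=0x5a R2=0x09 R3=0x9a R4=0x9a  N=0 Z=0
after  1: R0=0xcf R1=0x5a R2=0x09 R3=0x9a R4=0xf4  N=1 Z=0
after  2: R0=0x40 R1=0x5a R2=0x09 R3=0x9a R4=0xf4  N=0 Z=0
after  3: R0=0x40 R1=0x5a R2=0x09 R3=0xa6 R4=0xf4  N=1 Z=0
after  4: R0=0x40 R1=0x5a R2=0x1a R3=0xa6 R4=0xf4  N=0 Z=0
after  5: R0=0x40 R1=0x5a R2=0x1a R3=0xa6 R4=0xae  N=1 Z=0
after  6: R0=0x40 R1=0x26 R2=0x1a R3=0xa6 R4=0xae  N=0 Z=0
-- IRQ taken; context saved, return-PC = 7 --
mismatch: R3: reported 0x26 vs actual 0xa6

BAD = R3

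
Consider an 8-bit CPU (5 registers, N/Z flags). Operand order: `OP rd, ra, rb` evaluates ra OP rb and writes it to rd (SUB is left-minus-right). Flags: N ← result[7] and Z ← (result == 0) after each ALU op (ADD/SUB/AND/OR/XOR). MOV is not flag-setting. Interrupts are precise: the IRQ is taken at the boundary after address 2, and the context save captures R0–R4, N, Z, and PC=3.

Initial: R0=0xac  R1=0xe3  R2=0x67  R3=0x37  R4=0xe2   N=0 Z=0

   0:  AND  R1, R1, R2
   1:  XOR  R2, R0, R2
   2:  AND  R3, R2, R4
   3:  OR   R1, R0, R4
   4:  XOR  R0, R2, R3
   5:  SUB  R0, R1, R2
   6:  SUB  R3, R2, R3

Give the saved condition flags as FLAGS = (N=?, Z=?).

FLAGS = (N=1, Z=0)

after  0: R0=0xac R1=0x63 R2=0x67 R3=0x37 R4=0xe2  N=0 Z=0
after  1: R0=0xac R1=0x63 R2=0xcb R3=0x37 R4=0xe2  N=1 Z=0
after  2: R0=0xac R1=0x63 R2=0xcb R3=0xc2 R4=0xe2  N=1 Z=0
-- IRQ taken; context saved, return-PC = 3 --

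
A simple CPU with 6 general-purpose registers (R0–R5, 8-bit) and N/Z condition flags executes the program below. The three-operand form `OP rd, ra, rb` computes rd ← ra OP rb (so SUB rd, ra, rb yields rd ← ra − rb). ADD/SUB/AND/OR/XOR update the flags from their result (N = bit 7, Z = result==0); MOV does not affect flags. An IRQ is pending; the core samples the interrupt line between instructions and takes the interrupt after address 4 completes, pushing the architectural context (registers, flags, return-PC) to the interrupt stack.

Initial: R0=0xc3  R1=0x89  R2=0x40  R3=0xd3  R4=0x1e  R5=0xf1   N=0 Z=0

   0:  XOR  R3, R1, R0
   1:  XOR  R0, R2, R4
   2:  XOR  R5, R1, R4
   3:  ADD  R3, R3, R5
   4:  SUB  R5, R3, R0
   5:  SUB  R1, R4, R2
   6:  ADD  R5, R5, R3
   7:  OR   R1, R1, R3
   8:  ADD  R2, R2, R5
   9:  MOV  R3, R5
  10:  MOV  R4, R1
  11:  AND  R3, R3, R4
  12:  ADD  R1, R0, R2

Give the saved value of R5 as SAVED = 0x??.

after  0: R0=0xc3 R1=0x89 R2=0x40 R3=0x4a R4=0x1e R5=0xf1  N=0 Z=0
after  1: R0=0x5e R1=0x89 R2=0x40 R3=0x4a R4=0x1e R5=0xf1  N=0 Z=0
after  2: R0=0x5e R1=0x89 R2=0x40 R3=0x4a R4=0x1e R5=0x97  N=1 Z=0
after  3: R0=0x5e R1=0x89 R2=0x40 R3=0xe1 R4=0x1e R5=0x97  N=1 Z=0
after  4: R0=0x5e R1=0x89 R2=0x40 R3=0xe1 R4=0x1e R5=0x83  N=1 Z=0
-- IRQ taken; context saved, return-PC = 5 --

SAVED = 0x83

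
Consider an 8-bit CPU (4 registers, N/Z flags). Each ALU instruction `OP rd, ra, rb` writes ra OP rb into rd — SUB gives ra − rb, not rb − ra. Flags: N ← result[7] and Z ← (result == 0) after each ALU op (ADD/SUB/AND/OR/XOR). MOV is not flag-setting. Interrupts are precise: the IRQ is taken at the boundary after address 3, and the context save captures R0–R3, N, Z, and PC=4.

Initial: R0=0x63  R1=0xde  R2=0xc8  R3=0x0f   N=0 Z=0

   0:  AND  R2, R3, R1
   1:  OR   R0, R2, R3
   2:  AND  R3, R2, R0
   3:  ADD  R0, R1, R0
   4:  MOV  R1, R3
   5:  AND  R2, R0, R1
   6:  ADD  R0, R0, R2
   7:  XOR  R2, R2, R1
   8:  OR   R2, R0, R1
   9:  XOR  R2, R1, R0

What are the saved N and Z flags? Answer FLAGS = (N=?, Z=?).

after  0: R0=0x63 R1=0xde R2=0x0e R3=0x0f  N=0 Z=0
after  1: R0=0x0f R1=0xde R2=0x0e R3=0x0f  N=0 Z=0
after  2: R0=0x0f R1=0xde R2=0x0e R3=0x0e  N=0 Z=0
after  3: R0=0xed R1=0xde R2=0x0e R3=0x0e  N=1 Z=0
-- IRQ taken; context saved, return-PC = 4 --

FLAGS = (N=1, Z=0)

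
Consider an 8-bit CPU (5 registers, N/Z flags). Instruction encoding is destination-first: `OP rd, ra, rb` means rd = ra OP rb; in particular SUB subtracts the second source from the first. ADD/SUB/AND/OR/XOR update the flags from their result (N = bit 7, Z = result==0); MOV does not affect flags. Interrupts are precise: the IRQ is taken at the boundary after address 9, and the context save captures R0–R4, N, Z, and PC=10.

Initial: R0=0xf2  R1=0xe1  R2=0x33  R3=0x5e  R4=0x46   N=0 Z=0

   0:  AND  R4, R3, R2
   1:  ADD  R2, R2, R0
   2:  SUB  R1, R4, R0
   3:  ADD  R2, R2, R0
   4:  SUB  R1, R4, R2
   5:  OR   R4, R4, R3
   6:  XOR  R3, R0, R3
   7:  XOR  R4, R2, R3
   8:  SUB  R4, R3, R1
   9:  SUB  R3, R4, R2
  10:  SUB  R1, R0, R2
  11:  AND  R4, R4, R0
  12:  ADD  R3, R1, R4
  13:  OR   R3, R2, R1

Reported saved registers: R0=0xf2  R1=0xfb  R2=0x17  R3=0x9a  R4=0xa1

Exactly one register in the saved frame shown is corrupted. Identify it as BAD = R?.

BAD = R4

after  0: R0=0xf2 R1=0xe1 R2=0x33 R3=0x5e R4=0x12  N=0 Z=0
after  1: R0=0xf2 R1=0xe1 R2=0x25 R3=0x5e R4=0x12  N=0 Z=0
after  2: R0=0xf2 R1=0x20 R2=0x25 R3=0x5e R4=0x12  N=0 Z=0
after  3: R0=0xf2 R1=0x20 R2=0x17 R3=0x5e R4=0x12  N=0 Z=0
after  4: R0=0xf2 R1=0xfb R2=0x17 R3=0x5e R4=0x12  N=1 Z=0
after  5: R0=0xf2 R1=0xfb R2=0x17 R3=0x5e R4=0x5e  N=0 Z=0
after  6: R0=0xf2 R1=0xfb R2=0x17 R3=0xac R4=0x5e  N=1 Z=0
after  7: R0=0xf2 R1=0xfb R2=0x17 R3=0xac R4=0xbb  N=1 Z=0
after  8: R0=0xf2 R1=0xfb R2=0x17 R3=0xac R4=0xb1  N=1 Z=0
after  9: R0=0xf2 R1=0xfb R2=0x17 R3=0x9a R4=0xb1  N=1 Z=0
-- IRQ taken; context saved, return-PC = 10 --
mismatch: R4: reported 0xa1 vs actual 0xb1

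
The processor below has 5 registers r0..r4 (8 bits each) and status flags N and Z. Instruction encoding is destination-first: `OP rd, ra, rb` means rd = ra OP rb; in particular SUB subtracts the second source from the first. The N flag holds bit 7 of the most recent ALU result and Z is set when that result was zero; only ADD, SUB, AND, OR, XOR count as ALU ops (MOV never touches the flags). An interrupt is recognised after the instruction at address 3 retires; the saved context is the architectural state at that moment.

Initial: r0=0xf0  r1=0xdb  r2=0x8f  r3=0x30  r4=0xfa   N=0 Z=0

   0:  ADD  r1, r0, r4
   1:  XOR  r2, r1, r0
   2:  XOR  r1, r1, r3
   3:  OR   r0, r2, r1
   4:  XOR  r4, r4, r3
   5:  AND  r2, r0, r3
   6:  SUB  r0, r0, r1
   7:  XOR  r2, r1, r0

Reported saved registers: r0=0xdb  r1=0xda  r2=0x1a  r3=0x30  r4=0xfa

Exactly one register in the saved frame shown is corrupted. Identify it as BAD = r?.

BAD = r0

after  0: r0=0xf0 r1=0xea r2=0x8f r3=0x30 r4=0xfa  N=1 Z=0
after  1: r0=0xf0 r1=0xea r2=0x1a r3=0x30 r4=0xfa  N=0 Z=0
after  2: r0=0xf0 r1=0xda r2=0x1a r3=0x30 r4=0xfa  N=1 Z=0
after  3: r0=0xda r1=0xda r2=0x1a r3=0x30 r4=0xfa  N=1 Z=0
-- IRQ taken; context saved, return-PC = 4 --
mismatch: r0: reported 0xdb vs actual 0xda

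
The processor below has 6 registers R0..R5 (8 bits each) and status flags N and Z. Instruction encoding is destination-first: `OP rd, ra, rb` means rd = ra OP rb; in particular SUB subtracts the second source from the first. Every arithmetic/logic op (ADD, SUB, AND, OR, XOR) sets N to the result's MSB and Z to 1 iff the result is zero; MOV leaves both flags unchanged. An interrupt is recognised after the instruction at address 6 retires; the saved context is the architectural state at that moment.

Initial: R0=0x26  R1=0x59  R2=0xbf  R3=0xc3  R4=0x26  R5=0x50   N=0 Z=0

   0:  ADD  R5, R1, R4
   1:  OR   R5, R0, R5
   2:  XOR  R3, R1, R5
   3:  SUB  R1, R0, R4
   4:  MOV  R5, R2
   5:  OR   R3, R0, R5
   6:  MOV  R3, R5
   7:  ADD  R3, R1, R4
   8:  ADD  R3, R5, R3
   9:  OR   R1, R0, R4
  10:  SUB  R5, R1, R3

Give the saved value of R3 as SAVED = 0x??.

after  0: R0=0x26 R1=0x59 R2=0xbf R3=0xc3 R4=0x26 R5=0x7f  N=0 Z=0
after  1: R0=0x26 R1=0x59 R2=0xbf R3=0xc3 R4=0x26 R5=0x7f  N=0 Z=0
after  2: R0=0x26 R1=0x59 R2=0xbf R3=0x26 R4=0x26 R5=0x7f  N=0 Z=0
after  3: R0=0x26 R1=0x00 R2=0xbf R3=0x26 R4=0x26 R5=0x7f  N=0 Z=1
after  4: R0=0x26 R1=0x00 R2=0xbf R3=0x26 R4=0x26 R5=0xbf  N=0 Z=1
after  5: R0=0x26 R1=0x00 R2=0xbf R3=0xbf R4=0x26 R5=0xbf  N=1 Z=0
after  6: R0=0x26 R1=0x00 R2=0xbf R3=0xbf R4=0x26 R5=0xbf  N=1 Z=0
-- IRQ taken; context saved, return-PC = 7 --

SAVED = 0xbf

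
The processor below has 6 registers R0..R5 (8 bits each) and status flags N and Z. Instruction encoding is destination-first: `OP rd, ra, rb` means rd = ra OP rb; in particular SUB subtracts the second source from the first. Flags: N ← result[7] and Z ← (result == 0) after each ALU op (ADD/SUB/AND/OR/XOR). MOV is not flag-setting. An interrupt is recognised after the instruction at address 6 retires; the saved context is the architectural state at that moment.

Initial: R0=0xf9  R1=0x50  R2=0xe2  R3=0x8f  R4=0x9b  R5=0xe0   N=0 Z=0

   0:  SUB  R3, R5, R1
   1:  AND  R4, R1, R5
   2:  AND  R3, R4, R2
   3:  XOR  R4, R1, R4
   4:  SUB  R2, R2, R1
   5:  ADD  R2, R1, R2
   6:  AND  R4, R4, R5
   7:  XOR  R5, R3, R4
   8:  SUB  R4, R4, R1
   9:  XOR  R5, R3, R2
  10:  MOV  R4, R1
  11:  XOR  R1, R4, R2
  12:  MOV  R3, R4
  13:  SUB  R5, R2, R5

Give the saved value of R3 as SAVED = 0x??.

after  0: R0=0xf9 R1=0x50 R2=0xe2 R3=0x90 R4=0x9b R5=0xe0  N=1 Z=0
after  1: R0=0xf9 R1=0x50 R2=0xe2 R3=0x90 R4=0x40 R5=0xe0  N=0 Z=0
after  2: R0=0xf9 R1=0x50 R2=0xe2 R3=0x40 R4=0x40 R5=0xe0  N=0 Z=0
after  3: R0=0xf9 R1=0x50 R2=0xe2 R3=0x40 R4=0x10 R5=0xe0  N=0 Z=0
after  4: R0=0xf9 R1=0x50 R2=0x92 R3=0x40 R4=0x10 R5=0xe0  N=1 Z=0
after  5: R0=0xf9 R1=0x50 R2=0xe2 R3=0x40 R4=0x10 R5=0xe0  N=1 Z=0
after  6: R0=0xf9 R1=0x50 R2=0xe2 R3=0x40 R4=0x00 R5=0xe0  N=0 Z=1
-- IRQ taken; context saved, return-PC = 7 --

SAVED = 0x40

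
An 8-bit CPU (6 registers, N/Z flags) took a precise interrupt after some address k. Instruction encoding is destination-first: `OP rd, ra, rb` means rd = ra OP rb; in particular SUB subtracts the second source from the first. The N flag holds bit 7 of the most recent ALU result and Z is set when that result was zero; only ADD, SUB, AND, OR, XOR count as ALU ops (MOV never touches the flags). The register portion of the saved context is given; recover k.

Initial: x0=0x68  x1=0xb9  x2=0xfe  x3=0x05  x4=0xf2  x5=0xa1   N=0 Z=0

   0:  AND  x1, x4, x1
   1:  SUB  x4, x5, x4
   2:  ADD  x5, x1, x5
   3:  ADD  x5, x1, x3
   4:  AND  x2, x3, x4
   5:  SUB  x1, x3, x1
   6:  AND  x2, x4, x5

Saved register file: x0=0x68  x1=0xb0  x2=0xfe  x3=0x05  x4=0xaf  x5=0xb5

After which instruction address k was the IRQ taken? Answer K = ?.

after  0: x0=0x68 x1=0xb0 x2=0xfe x3=0x05 x4=0xf2 x5=0xa1  N=1 Z=0
after  1: x0=0x68 x1=0xb0 x2=0xfe x3=0x05 x4=0xaf x5=0xa1  N=1 Z=0
after  2: x0=0x68 x1=0xb0 x2=0xfe x3=0x05 x4=0xaf x5=0x51  N=0 Z=0
after  3: x0=0x68 x1=0xb0 x2=0xfe x3=0x05 x4=0xaf x5=0xb5  N=1 Z=0
-- IRQ taken; context saved, return-PC = 4 --

K = 3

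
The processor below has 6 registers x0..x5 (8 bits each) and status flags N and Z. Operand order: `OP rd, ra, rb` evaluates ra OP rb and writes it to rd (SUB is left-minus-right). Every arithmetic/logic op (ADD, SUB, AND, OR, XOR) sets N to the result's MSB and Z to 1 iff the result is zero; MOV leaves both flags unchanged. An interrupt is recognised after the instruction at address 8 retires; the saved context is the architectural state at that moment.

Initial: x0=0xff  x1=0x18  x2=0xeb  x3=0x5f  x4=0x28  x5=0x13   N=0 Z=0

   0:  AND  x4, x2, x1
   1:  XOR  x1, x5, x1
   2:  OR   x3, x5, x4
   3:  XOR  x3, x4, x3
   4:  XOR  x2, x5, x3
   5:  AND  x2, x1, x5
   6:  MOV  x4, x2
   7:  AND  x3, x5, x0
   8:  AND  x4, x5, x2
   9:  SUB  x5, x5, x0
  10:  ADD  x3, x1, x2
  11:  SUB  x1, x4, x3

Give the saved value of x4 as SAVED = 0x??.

SAVED = 0x03

after  0: x0=0xff x1=0x18 x2=0xeb x3=0x5f x4=0x08 x5=0x13  N=0 Z=0
after  1: x0=0xff x1=0x0b x2=0xeb x3=0x5f x4=0x08 x5=0x13  N=0 Z=0
after  2: x0=0xff x1=0x0b x2=0xeb x3=0x1b x4=0x08 x5=0x13  N=0 Z=0
after  3: x0=0xff x1=0x0b x2=0xeb x3=0x13 x4=0x08 x5=0x13  N=0 Z=0
after  4: x0=0xff x1=0x0b x2=0x00 x3=0x13 x4=0x08 x5=0x13  N=0 Z=1
after  5: x0=0xff x1=0x0b x2=0x03 x3=0x13 x4=0x08 x5=0x13  N=0 Z=0
after  6: x0=0xff x1=0x0b x2=0x03 x3=0x13 x4=0x03 x5=0x13  N=0 Z=0
after  7: x0=0xff x1=0x0b x2=0x03 x3=0x13 x4=0x03 x5=0x13  N=0 Z=0
after  8: x0=0xff x1=0x0b x2=0x03 x3=0x13 x4=0x03 x5=0x13  N=0 Z=0
-- IRQ taken; context saved, return-PC = 9 --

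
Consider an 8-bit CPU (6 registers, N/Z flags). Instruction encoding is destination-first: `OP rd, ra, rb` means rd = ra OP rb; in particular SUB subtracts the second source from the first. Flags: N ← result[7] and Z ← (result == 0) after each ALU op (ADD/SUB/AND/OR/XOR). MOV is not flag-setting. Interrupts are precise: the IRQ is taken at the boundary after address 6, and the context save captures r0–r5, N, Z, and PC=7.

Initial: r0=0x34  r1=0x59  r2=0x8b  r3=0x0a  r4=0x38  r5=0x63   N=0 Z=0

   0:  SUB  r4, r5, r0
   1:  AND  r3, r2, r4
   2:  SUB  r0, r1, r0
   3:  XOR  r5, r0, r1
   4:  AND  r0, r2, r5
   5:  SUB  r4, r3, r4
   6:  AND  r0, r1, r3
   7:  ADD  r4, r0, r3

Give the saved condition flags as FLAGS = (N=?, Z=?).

after  0: r0=0x34 r1=0x59 r2=0x8b r3=0x0a r4=0x2f r5=0x63  N=0 Z=0
after  1: r0=0x34 r1=0x59 r2=0x8b r3=0x0b r4=0x2f r5=0x63  N=0 Z=0
after  2: r0=0x25 r1=0x59 r2=0x8b r3=0x0b r4=0x2f r5=0x63  N=0 Z=0
after  3: r0=0x25 r1=0x59 r2=0x8b r3=0x0b r4=0x2f r5=0x7c  N=0 Z=0
after  4: r0=0x08 r1=0x59 r2=0x8b r3=0x0b r4=0x2f r5=0x7c  N=0 Z=0
after  5: r0=0x08 r1=0x59 r2=0x8b r3=0x0b r4=0xdc r5=0x7c  N=1 Z=0
after  6: r0=0x09 r1=0x59 r2=0x8b r3=0x0b r4=0xdc r5=0x7c  N=0 Z=0
-- IRQ taken; context saved, return-PC = 7 --

FLAGS = (N=0, Z=0)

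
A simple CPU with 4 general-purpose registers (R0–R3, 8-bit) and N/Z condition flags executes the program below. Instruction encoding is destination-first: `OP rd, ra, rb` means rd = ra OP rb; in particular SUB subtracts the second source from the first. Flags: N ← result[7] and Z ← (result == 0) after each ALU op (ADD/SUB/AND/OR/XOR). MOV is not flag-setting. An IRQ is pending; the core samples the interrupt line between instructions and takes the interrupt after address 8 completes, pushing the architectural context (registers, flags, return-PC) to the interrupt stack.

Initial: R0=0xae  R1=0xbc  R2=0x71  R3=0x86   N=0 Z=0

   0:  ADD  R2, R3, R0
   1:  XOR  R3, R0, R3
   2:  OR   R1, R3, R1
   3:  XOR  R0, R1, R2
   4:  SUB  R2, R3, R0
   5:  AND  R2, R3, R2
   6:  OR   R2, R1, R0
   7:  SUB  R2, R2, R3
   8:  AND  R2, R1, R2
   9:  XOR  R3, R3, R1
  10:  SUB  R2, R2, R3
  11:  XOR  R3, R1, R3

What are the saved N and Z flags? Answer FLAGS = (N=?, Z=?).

after  0: R0=0xae R1=0xbc R2=0x34 R3=0x86  N=0 Z=0
after  1: R0=0xae R1=0xbc R2=0x34 R3=0x28  N=0 Z=0
after  2: R0=0xae R1=0xbc R2=0x34 R3=0x28  N=1 Z=0
after  3: R0=0x88 R1=0xbc R2=0x34 R3=0x28  N=1 Z=0
after  4: R0=0x88 R1=0xbc R2=0xa0 R3=0x28  N=1 Z=0
after  5: R0=0x88 R1=0xbc R2=0x20 R3=0x28  N=0 Z=0
after  6: R0=0x88 R1=0xbc R2=0xbc R3=0x28  N=1 Z=0
after  7: R0=0x88 R1=0xbc R2=0x94 R3=0x28  N=1 Z=0
after  8: R0=0x88 R1=0xbc R2=0x94 R3=0x28  N=1 Z=0
-- IRQ taken; context saved, return-PC = 9 --

FLAGS = (N=1, Z=0)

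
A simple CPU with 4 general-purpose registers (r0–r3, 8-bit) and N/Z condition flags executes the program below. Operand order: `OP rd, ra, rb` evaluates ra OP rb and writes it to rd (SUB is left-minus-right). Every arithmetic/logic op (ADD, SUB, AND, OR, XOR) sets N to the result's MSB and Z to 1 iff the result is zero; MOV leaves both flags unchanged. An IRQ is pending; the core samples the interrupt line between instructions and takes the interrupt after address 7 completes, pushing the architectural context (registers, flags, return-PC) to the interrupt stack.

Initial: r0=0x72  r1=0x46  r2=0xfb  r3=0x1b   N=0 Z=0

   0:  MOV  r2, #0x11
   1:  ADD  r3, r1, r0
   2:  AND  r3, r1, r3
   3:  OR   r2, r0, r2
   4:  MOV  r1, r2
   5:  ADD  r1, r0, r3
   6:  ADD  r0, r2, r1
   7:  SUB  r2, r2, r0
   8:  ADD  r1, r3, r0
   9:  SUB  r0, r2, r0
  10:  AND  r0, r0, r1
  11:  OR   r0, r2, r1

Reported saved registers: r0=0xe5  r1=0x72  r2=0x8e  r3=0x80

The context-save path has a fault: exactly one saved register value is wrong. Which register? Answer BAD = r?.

after  0: r0=0x72 r1=0x46 r2=0x11 r3=0x1b  N=0 Z=0
after  1: r0=0x72 r1=0x46 r2=0x11 r3=0xb8  N=1 Z=0
after  2: r0=0x72 r1=0x46 r2=0x11 r3=0x00  N=0 Z=1
after  3: r0=0x72 r1=0x46 r2=0x73 r3=0x00  N=0 Z=0
after  4: r0=0x72 r1=0x73 r2=0x73 r3=0x00  N=0 Z=0
after  5: r0=0x72 r1=0x72 r2=0x73 r3=0x00  N=0 Z=0
after  6: r0=0xe5 r1=0x72 r2=0x73 r3=0x00  N=1 Z=0
after  7: r0=0xe5 r1=0x72 r2=0x8e r3=0x00  N=1 Z=0
-- IRQ taken; context saved, return-PC = 8 --
mismatch: r3: reported 0x80 vs actual 0x00

BAD = r3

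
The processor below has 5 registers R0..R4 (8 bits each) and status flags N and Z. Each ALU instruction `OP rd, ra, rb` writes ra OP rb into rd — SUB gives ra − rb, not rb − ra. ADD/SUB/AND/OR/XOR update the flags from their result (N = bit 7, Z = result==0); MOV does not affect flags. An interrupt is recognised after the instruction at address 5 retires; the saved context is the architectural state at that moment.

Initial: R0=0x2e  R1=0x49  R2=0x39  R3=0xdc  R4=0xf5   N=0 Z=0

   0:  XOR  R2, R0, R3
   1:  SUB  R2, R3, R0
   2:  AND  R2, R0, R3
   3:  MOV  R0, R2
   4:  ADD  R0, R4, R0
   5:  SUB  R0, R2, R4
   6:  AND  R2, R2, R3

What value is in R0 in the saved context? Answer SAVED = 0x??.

after  0: R0=0x2e R1=0x49 R2=0xf2 R3=0xdc R4=0xf5  N=1 Z=0
after  1: R0=0x2e R1=0x49 R2=0xae R3=0xdc R4=0xf5  N=1 Z=0
after  2: R0=0x2e R1=0x49 R2=0x0c R3=0xdc R4=0xf5  N=0 Z=0
after  3: R0=0x0c R1=0x49 R2=0x0c R3=0xdc R4=0xf5  N=0 Z=0
after  4: R0=0x01 R1=0x49 R2=0x0c R3=0xdc R4=0xf5  N=0 Z=0
after  5: R0=0x17 R1=0x49 R2=0x0c R3=0xdc R4=0xf5  N=0 Z=0
-- IRQ taken; context saved, return-PC = 6 --

SAVED = 0x17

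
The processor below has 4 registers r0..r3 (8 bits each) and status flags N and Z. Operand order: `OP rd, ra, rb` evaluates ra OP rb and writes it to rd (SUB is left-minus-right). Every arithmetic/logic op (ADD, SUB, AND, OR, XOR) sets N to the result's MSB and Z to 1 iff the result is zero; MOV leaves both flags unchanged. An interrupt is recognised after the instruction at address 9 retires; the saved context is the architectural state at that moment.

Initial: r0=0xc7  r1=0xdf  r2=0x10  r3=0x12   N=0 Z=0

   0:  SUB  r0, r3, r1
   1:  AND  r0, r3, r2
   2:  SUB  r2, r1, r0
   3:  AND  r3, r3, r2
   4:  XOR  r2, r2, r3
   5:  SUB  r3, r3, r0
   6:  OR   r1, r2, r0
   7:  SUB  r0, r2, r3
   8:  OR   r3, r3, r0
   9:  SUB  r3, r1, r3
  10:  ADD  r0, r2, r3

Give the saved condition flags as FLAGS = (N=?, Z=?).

FLAGS = (N=1, Z=0)

after  0: r0=0x33 r1=0xdf r2=0x10 r3=0x12  N=0 Z=0
after  1: r0=0x10 r1=0xdf r2=0x10 r3=0x12  N=0 Z=0
after  2: r0=0x10 r1=0xdf r2=0xcf r3=0x12  N=1 Z=0
after  3: r0=0x10 r1=0xdf r2=0xcf r3=0x02  N=0 Z=0
after  4: r0=0x10 r1=0xdf r2=0xcd r3=0x02  N=1 Z=0
after  5: r0=0x10 r1=0xdf r2=0xcd r3=0xf2  N=1 Z=0
after  6: r0=0x10 r1=0xdd r2=0xcd r3=0xf2  N=1 Z=0
after  7: r0=0xdb r1=0xdd r2=0xcd r3=0xf2  N=1 Z=0
after  8: r0=0xdb r1=0xdd r2=0xcd r3=0xfb  N=1 Z=0
after  9: r0=0xdb r1=0xdd r2=0xcd r3=0xe2  N=1 Z=0
-- IRQ taken; context saved, return-PC = 10 --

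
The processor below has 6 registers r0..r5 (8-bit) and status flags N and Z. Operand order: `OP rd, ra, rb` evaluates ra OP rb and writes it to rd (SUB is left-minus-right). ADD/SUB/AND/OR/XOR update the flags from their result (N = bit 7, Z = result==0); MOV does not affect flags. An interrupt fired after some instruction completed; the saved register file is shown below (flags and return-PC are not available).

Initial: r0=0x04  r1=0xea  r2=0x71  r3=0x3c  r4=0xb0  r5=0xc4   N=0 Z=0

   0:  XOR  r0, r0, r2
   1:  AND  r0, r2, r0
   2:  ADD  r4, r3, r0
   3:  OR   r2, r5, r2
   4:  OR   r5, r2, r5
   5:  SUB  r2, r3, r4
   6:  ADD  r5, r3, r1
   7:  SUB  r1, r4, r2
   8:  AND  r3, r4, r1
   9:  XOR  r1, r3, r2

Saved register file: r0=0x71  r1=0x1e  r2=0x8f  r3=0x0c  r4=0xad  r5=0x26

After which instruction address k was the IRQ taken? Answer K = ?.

after  0: r0=0x75 r1=0xea r2=0x71 r3=0x3c r4=0xb0 r5=0xc4  N=0 Z=0
after  1: r0=0x71 r1=0xea r2=0x71 r3=0x3c r4=0xb0 r5=0xc4  N=0 Z=0
after  2: r0=0x71 r1=0xea r2=0x71 r3=0x3c r4=0xad r5=0xc4  N=1 Z=0
after  3: r0=0x71 r1=0xea r2=0xf5 r3=0x3c r4=0xad r5=0xc4  N=1 Z=0
after  4: r0=0x71 r1=0xea r2=0xf5 r3=0x3c r4=0xad r5=0xf5  N=1 Z=0
after  5: r0=0x71 r1=0xea r2=0x8f r3=0x3c r4=0xad r5=0xf5  N=1 Z=0
after  6: r0=0x71 r1=0xea r2=0x8f r3=0x3c r4=0xad r5=0x26  N=0 Z=0
after  7: r0=0x71 r1=0x1e r2=0x8f r3=0x3c r4=0xad r5=0x26  N=0 Z=0
after  8: r0=0x71 r1=0x1e r2=0x8f r3=0x0c r4=0xad r5=0x26  N=0 Z=0
-- IRQ taken; context saved, return-PC = 9 --

K = 8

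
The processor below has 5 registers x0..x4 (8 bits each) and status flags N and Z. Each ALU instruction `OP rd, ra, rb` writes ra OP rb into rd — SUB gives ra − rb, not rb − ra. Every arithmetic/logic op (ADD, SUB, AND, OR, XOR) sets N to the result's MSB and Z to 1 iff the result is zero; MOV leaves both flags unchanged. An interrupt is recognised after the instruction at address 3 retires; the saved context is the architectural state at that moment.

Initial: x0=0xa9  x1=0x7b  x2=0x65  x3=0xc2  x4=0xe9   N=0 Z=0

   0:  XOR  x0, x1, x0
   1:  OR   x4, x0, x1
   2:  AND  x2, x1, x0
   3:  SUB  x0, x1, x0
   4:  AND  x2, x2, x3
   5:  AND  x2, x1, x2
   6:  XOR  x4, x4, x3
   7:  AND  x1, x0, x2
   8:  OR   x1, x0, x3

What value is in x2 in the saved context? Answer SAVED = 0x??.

SAVED = 0x52

after  0: x0=0xd2 x1=0x7b x2=0x65 x3=0xc2 x4=0xe9  N=1 Z=0
after  1: x0=0xd2 x1=0x7b x2=0x65 x3=0xc2 x4=0xfb  N=1 Z=0
after  2: x0=0xd2 x1=0x7b x2=0x52 x3=0xc2 x4=0xfb  N=0 Z=0
after  3: x0=0xa9 x1=0x7b x2=0x52 x3=0xc2 x4=0xfb  N=1 Z=0
-- IRQ taken; context saved, return-PC = 4 --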